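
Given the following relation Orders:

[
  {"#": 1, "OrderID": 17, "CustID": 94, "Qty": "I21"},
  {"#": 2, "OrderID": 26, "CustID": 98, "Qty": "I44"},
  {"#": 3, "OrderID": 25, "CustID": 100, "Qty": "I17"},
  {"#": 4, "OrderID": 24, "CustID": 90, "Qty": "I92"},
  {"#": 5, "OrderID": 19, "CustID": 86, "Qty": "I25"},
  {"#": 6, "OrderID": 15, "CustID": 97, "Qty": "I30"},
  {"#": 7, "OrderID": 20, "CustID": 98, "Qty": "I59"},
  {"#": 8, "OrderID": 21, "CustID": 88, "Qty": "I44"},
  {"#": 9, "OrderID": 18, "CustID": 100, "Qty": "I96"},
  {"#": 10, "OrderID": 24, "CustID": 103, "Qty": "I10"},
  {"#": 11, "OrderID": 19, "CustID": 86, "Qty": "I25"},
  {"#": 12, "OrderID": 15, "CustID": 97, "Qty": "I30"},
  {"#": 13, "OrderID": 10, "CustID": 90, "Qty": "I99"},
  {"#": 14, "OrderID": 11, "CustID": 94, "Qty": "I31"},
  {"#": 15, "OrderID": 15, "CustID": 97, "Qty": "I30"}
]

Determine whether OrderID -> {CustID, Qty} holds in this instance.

No

OrderID=17: row 1 → {CustID,Qty} = (94, I21) ✓
OrderID=26: row 2 → {CustID,Qty} = (98, I44) ✓
OrderID=25: row 3 → {CustID,Qty} = (100, I17) ✓
OrderID=24: rows 4, 10 → {CustID,Qty} takes values {(90, I92), (103, I10)} — violation
OrderID=19: rows 5, 11 → {CustID,Qty} = (86, I25), (86, I25) ✓
OrderID=15: rows 6, 12, 15 → {CustID,Qty} = (97, I30), (97, I30), (97, I30) ✓
OrderID=20: row 7 → {CustID,Qty} = (98, I59) ✓
OrderID=21: row 8 → {CustID,Qty} = (88, I44) ✓
OrderID=18: row 9 → {CustID,Qty} = (100, I96) ✓
OrderID=10: row 13 → {CustID,Qty} = (90, I99) ✓
OrderID=11: row 14 → {CustID,Qty} = (94, I31) ✓
Two rows agree on OrderID but differ on {CustID, Qty}, so OrderID -> {CustID, Qty} does not hold.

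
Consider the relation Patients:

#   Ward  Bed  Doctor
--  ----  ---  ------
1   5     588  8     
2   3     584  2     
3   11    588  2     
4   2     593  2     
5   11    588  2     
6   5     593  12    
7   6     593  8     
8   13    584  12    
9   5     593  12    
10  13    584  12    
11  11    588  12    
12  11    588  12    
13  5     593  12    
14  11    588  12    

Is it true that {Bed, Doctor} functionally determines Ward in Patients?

(Bed=588, Doctor=8): row 1 → Ward = 5 ✓
(Bed=584, Doctor=2): row 2 → Ward = 3 ✓
(Bed=588, Doctor=2): rows 3, 5 → Ward = 11, 11 ✓
(Bed=593, Doctor=2): row 4 → Ward = 2 ✓
(Bed=593, Doctor=12): rows 6, 9, 13 → Ward = 5, 5, 5 ✓
(Bed=593, Doctor=8): row 7 → Ward = 6 ✓
(Bed=584, Doctor=12): rows 8, 10 → Ward = 13, 13 ✓
(Bed=588, Doctor=12): rows 11, 12, 14 → Ward = 11, 11, 11 ✓
Every {Bed, Doctor} value is associated with a single Ward value, so {Bed, Doctor} -> Ward holds.

Yes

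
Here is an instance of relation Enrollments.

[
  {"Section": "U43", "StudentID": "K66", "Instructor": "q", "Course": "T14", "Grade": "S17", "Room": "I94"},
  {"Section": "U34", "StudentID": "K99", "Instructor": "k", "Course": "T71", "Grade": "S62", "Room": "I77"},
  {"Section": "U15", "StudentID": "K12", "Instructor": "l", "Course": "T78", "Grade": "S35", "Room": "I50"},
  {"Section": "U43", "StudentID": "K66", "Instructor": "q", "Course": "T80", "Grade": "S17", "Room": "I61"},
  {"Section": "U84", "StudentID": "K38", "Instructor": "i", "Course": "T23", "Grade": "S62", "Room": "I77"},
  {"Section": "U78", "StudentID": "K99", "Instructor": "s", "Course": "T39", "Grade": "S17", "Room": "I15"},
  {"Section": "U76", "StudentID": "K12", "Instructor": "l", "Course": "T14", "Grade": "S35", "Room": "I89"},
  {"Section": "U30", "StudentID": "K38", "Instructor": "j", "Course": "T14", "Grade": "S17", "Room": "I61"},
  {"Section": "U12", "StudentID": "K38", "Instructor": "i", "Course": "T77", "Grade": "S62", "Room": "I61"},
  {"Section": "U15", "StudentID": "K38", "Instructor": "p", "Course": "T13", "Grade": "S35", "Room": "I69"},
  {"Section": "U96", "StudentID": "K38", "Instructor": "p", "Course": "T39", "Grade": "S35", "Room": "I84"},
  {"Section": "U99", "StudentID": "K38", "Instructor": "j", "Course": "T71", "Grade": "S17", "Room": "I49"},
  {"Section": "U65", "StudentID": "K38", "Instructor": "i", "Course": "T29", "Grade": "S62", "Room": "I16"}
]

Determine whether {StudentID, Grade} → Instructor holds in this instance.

(StudentID=K66, Grade=S17): 2 rows → Instructor = q, q ✓
(StudentID=K99, Grade=S62): 1 row → Instructor = k ✓
(StudentID=K12, Grade=S35): 2 rows → Instructor = l, l ✓
(StudentID=K38, Grade=S62): 3 rows → Instructor = i, i, i ✓
(StudentID=K99, Grade=S17): 1 row → Instructor = s ✓
(StudentID=K38, Grade=S17): 2 rows → Instructor = j, j ✓
(StudentID=K38, Grade=S35): 2 rows → Instructor = p, p ✓
Every {StudentID, Grade} value is associated with a single Instructor value, so {StudentID, Grade} → Instructor holds.

Yes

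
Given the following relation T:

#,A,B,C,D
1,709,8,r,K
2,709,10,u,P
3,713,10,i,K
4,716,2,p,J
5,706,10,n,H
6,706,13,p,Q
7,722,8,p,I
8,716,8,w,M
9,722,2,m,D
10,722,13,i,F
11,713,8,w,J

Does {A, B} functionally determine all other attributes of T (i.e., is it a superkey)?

All 11 rows have distinct {A, B} values, so {A, B} → (all attributes) holds and {A, B} is a superkey.

Yes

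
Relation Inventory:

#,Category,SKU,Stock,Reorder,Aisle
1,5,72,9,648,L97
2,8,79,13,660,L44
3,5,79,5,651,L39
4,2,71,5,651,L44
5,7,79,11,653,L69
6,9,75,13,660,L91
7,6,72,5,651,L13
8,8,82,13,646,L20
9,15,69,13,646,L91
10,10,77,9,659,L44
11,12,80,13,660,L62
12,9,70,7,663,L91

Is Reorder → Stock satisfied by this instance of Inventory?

Reorder=648: row 1 → Stock = 9 ✓
Reorder=660: rows 2, 6, 11 → Stock = 13, 13, 13 ✓
Reorder=651: rows 3, 4, 7 → Stock = 5, 5, 5 ✓
Reorder=653: row 5 → Stock = 11 ✓
Reorder=646: rows 8, 9 → Stock = 13, 13 ✓
Reorder=659: row 10 → Stock = 9 ✓
Reorder=663: row 12 → Stock = 7 ✓
Every Reorder value is associated with a single Stock value, so Reorder → Stock holds.

Yes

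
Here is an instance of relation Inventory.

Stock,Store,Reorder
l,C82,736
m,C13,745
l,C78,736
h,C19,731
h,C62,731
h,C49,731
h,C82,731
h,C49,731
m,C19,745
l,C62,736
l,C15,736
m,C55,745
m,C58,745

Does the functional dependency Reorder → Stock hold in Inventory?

Yes

Reorder=736: 4 rows → Stock = l, l, l, l ✓
Reorder=745: 4 rows → Stock = m, m, m, m ✓
Reorder=731: 5 rows → Stock = h, h, h, h, h ✓
Every Reorder value is associated with a single Stock value, so Reorder → Stock holds.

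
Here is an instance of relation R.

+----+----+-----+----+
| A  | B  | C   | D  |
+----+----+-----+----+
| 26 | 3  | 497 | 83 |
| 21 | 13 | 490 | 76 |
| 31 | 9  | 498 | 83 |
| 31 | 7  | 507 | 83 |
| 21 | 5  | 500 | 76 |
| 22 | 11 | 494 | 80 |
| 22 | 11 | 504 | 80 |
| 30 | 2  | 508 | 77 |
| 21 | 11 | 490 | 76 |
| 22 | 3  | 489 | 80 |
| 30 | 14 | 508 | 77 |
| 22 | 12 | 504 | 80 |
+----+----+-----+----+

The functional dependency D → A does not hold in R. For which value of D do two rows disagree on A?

D=83: 3 rows → A takes values {26, 31} — violation
D=76: 3 rows → A = 21, 21, 21 ✓
D=80: 4 rows → A = 22, 22, 22, 22 ✓
D=77: 2 rows → A = 30, 30 ✓
The only D value with inconsistent A is D=83.

83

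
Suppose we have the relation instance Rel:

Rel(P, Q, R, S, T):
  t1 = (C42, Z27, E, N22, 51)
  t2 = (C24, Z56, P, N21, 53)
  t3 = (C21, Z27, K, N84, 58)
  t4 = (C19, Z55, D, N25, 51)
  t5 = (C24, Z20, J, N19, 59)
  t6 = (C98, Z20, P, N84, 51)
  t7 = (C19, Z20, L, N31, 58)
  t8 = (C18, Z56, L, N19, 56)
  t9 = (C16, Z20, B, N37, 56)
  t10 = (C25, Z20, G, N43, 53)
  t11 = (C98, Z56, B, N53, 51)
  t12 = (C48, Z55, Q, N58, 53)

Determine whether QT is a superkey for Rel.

Yes

All 12 rows have distinct QT values, so QT → (all attributes) holds and QT is a superkey.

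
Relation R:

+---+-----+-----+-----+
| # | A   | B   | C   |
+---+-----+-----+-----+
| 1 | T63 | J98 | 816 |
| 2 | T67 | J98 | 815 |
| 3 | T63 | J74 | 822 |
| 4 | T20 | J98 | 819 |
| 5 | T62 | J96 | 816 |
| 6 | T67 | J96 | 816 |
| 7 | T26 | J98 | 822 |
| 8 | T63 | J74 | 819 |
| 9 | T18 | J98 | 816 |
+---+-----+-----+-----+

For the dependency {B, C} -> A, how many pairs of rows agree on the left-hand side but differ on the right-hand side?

(B=J98, C=816): violating pairs (1,9) — 1 pair.
(B=J96, C=816): violating pairs (5,6) — 1 pair.

2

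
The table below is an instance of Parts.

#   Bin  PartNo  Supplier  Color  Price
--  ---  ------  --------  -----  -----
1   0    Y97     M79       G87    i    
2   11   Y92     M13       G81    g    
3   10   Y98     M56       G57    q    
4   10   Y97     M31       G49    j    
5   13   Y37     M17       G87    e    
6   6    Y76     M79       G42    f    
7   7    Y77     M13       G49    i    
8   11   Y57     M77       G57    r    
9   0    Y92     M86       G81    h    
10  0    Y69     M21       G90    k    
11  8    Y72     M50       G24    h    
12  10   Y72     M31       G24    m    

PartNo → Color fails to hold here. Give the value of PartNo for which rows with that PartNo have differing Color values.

PartNo=Y97: rows 1, 4 → Color takes values {G87, G49} — violation
PartNo=Y92: rows 2, 9 → Color = G81, G81 ✓
PartNo=Y98: row 3 → Color = G57 ✓
PartNo=Y37: row 5 → Color = G87 ✓
PartNo=Y76: row 6 → Color = G42 ✓
PartNo=Y77: row 7 → Color = G49 ✓
PartNo=Y57: row 8 → Color = G57 ✓
PartNo=Y69: row 10 → Color = G90 ✓
PartNo=Y72: rows 11, 12 → Color = G24, G24 ✓
The only PartNo value with inconsistent Color is PartNo=Y97.

Y97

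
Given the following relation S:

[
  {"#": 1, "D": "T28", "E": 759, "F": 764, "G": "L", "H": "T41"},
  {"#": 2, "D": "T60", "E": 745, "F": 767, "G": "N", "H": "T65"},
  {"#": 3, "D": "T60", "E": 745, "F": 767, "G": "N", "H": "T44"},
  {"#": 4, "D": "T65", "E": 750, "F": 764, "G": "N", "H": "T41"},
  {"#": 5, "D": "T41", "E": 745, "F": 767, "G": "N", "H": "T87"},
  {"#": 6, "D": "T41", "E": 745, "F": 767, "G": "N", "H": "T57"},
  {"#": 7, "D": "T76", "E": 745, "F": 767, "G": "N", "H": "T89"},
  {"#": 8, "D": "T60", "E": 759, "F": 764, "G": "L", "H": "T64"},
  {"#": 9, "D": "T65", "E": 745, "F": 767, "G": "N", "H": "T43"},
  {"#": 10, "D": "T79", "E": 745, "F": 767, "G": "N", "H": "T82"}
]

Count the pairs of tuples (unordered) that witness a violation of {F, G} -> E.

(F=764, G=L): all 2 rows agree on E — 0 pairs.
(F=767, G=N): all 7 rows agree on E — 0 pairs.

0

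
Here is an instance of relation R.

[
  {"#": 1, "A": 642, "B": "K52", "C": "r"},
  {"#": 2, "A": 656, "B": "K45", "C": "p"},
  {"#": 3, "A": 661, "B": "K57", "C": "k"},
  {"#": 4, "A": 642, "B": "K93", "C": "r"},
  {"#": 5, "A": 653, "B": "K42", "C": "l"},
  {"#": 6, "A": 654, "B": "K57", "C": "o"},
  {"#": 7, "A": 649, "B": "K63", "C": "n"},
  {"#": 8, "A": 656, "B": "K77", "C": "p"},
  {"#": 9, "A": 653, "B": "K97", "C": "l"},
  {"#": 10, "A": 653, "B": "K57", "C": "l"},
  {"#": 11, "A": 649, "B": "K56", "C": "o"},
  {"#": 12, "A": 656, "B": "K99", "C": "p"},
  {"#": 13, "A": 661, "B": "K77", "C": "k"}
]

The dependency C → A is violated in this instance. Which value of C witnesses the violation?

o

C=r: rows 1, 4 → A = 642, 642 ✓
C=p: rows 2, 8, 12 → A = 656, 656, 656 ✓
C=k: rows 3, 13 → A = 661, 661 ✓
C=l: rows 5, 9, 10 → A = 653, 653, 653 ✓
C=o: rows 6, 11 → A takes values {654, 649} — violation
C=n: row 7 → A = 649 ✓
The only C value with inconsistent A is C=o.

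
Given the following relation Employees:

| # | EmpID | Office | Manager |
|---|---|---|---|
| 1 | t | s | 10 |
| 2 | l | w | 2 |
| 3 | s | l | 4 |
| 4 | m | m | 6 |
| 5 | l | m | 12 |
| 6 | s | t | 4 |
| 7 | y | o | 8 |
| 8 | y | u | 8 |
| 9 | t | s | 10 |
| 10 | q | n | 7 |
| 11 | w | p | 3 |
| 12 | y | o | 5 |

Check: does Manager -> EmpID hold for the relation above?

Yes

Manager=10: rows 1, 9 → EmpID = t, t ✓
Manager=2: row 2 → EmpID = l ✓
Manager=4: rows 3, 6 → EmpID = s, s ✓
Manager=6: row 4 → EmpID = m ✓
Manager=12: row 5 → EmpID = l ✓
Manager=8: rows 7, 8 → EmpID = y, y ✓
Manager=7: row 10 → EmpID = q ✓
Manager=3: row 11 → EmpID = w ✓
Manager=5: row 12 → EmpID = y ✓
Every Manager value is associated with a single EmpID value, so Manager -> EmpID holds.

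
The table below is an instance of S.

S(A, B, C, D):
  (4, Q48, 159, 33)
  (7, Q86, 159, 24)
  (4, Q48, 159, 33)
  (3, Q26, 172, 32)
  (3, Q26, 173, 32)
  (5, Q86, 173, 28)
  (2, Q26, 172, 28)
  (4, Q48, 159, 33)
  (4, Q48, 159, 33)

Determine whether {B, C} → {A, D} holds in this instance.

(B=Q48, C=159): 4 rows → {A,D} = (4, 33), (4, 33), (4, 33), (4, 33) ✓
(B=Q86, C=159): 1 row → {A,D} = (7, 24) ✓
(B=Q26, C=172): 2 rows → {A,D} takes values {(3, 32), (2, 28)} — violation
(B=Q26, C=173): 1 row → {A,D} = (3, 32) ✓
(B=Q86, C=173): 1 row → {A,D} = (5, 28) ✓
Two rows agree on {B, C} but differ on {A, D}, so {B, C} → {A, D} does not hold.

No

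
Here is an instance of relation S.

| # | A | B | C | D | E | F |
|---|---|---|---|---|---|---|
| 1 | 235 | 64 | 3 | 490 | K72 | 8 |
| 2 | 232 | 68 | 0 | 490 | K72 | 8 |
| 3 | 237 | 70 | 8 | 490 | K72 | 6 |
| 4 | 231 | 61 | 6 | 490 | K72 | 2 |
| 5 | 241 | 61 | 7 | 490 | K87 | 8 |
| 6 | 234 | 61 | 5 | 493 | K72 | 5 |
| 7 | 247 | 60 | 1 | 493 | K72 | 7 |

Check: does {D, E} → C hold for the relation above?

No

(D=490, E=K72): rows 1, 2, 3, 4 → C takes values {3, 0, 8, 6} — violation
(D=490, E=K87): row 5 → C = 7 ✓
(D=493, E=K72): rows 6, 7 → C takes values {5, 1} — violation
Two rows agree on {D, E} but differ on C, so {D, E} → C does not hold.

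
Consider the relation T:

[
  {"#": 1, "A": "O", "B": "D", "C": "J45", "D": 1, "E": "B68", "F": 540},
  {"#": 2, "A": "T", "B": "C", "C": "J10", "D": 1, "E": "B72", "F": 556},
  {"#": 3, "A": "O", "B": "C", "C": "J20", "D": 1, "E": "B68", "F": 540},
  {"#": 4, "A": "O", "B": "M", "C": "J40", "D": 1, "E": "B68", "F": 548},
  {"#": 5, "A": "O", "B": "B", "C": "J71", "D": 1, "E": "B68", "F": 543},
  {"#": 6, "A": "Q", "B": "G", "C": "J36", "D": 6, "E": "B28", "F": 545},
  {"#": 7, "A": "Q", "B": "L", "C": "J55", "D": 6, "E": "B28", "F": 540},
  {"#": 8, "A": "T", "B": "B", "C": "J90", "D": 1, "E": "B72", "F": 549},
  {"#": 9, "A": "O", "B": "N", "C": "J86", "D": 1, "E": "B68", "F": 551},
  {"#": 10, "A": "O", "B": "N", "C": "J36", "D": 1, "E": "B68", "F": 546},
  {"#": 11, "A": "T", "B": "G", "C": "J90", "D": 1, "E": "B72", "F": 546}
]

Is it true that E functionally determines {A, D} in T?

Yes

E=B68: rows 1, 3, 4, 5, 9, 10 → {A,D} = (O, 1), (O, 1), (O, 1), (O, 1), (O, 1), (O, 1) ✓
E=B72: rows 2, 8, 11 → {A,D} = (T, 1), (T, 1), (T, 1) ✓
E=B28: rows 6, 7 → {A,D} = (Q, 6), (Q, 6) ✓
Every E value is associated with a single {A, D} value, so E → {A, D} holds.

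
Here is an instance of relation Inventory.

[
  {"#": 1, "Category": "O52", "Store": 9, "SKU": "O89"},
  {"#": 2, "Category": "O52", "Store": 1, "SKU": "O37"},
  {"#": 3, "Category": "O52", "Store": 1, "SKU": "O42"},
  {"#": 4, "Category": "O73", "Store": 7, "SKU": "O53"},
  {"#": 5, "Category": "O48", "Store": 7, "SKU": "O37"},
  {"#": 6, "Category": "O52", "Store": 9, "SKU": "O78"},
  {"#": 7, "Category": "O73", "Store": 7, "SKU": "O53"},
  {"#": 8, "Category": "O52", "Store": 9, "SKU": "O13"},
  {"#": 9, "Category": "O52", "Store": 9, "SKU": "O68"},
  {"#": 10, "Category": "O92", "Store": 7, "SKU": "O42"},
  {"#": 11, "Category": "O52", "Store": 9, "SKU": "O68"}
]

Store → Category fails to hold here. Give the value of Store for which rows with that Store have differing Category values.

7

Store=9: rows 1, 6, 8, 9, 11 → Category = O52, O52, O52, O52, O52 ✓
Store=1: rows 2, 3 → Category = O52, O52 ✓
Store=7: rows 4, 5, 7, 10 → Category takes values {O73, O48, O92} — violation
The only Store value with inconsistent Category is Store=7.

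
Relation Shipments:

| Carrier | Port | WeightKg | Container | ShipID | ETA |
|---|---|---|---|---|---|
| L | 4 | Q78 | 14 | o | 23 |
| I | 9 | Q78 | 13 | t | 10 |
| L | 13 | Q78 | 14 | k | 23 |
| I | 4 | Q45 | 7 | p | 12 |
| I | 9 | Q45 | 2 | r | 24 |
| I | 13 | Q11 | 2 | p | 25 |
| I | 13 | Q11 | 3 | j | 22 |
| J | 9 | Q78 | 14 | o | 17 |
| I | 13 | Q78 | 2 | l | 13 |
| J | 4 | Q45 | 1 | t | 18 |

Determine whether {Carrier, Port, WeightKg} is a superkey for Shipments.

Two distinct rows share (Carrier=I, Port=13, WeightKg=Q11), so {Carrier, Port, WeightKg} does not determine every attribute — not a superkey.

No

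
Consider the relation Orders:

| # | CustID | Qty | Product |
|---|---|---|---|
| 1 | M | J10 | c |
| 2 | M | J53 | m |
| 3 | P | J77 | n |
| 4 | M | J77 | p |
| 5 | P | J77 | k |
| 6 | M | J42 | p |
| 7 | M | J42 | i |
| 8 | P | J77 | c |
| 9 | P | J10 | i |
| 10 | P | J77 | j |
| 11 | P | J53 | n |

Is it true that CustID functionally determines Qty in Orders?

No

CustID=M: rows 1, 2, 4, 6, 7 → Qty takes values {J10, J53, J77, J42} — violation
CustID=P: rows 3, 5, 8, 9, 10, 11 → Qty takes values {J77, J10, J53} — violation
Two rows agree on CustID but differ on Qty, so CustID → Qty does not hold.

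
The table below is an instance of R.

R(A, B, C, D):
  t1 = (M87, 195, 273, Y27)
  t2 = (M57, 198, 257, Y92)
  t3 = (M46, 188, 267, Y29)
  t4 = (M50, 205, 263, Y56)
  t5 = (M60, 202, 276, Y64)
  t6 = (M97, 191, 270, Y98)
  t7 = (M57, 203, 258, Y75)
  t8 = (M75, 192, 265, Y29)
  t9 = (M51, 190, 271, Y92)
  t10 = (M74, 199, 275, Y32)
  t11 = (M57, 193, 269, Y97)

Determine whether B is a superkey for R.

Yes

All 11 rows have distinct B values, so B → (all attributes) holds and B is a superkey.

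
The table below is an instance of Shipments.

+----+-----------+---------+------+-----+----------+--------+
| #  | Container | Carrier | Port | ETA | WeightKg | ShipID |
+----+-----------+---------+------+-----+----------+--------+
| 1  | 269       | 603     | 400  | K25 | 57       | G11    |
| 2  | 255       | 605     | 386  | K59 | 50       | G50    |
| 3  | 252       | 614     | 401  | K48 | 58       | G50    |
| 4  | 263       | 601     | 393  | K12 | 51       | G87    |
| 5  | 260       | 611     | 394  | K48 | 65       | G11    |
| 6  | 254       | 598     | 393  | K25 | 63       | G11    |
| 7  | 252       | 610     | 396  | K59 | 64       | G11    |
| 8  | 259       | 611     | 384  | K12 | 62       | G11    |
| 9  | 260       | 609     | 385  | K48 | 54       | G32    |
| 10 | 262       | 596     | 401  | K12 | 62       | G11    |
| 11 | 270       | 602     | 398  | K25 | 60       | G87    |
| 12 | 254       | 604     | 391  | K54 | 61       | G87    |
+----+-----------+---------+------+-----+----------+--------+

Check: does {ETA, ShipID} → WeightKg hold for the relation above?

No

(ETA=K25, ShipID=G11): rows 1, 6 → WeightKg takes values {57, 63} — violation
(ETA=K59, ShipID=G50): row 2 → WeightKg = 50 ✓
(ETA=K48, ShipID=G50): row 3 → WeightKg = 58 ✓
(ETA=K12, ShipID=G87): row 4 → WeightKg = 51 ✓
(ETA=K48, ShipID=G11): row 5 → WeightKg = 65 ✓
(ETA=K59, ShipID=G11): row 7 → WeightKg = 64 ✓
(ETA=K12, ShipID=G11): rows 8, 10 → WeightKg = 62, 62 ✓
(ETA=K48, ShipID=G32): row 9 → WeightKg = 54 ✓
(ETA=K25, ShipID=G87): row 11 → WeightKg = 60 ✓
(ETA=K54, ShipID=G87): row 12 → WeightKg = 61 ✓
Two rows agree on {ETA, ShipID} but differ on WeightKg, so {ETA, ShipID} → WeightKg does not hold.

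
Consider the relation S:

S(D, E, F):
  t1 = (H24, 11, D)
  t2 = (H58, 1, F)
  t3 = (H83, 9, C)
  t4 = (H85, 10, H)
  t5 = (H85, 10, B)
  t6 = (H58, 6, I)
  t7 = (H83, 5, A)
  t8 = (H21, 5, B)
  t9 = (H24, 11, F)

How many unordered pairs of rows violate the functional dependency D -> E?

D=H24: all 2 rows agree on E — 0 pairs.
D=H58: violating pairs (2,6) — 1 pair.
D=H83: violating pairs (3,7) — 1 pair.
D=H85: all 2 rows agree on E — 0 pairs.

2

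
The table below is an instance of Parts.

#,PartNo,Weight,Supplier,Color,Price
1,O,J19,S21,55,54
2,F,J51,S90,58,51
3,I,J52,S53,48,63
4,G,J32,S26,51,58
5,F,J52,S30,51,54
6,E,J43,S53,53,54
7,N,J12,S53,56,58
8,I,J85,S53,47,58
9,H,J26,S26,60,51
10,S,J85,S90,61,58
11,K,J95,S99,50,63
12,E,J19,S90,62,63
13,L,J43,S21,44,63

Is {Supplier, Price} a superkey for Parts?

Rows 7 and 8 have the same {Supplier, Price} value (Supplier=S53, Price=58) but are distinct tuples, so {Supplier, Price} does not determine every attribute — not a superkey.

No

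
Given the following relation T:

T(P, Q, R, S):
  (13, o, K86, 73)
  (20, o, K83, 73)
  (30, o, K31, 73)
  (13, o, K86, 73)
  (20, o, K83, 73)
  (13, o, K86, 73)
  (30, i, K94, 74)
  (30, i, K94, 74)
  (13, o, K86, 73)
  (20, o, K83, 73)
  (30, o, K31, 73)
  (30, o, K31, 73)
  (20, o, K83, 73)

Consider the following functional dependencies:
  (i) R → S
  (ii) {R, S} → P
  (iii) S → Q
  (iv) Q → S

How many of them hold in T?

(i) R → S: every LHS value maps to a single RHS value — holds.
(ii) {R, S} → P: every LHS value maps to a single RHS value — holds.
(iii) S → Q: every LHS value maps to a single RHS value — holds.
(iv) Q → S: every LHS value maps to a single RHS value — holds.
4 of the 4 dependencies hold.

4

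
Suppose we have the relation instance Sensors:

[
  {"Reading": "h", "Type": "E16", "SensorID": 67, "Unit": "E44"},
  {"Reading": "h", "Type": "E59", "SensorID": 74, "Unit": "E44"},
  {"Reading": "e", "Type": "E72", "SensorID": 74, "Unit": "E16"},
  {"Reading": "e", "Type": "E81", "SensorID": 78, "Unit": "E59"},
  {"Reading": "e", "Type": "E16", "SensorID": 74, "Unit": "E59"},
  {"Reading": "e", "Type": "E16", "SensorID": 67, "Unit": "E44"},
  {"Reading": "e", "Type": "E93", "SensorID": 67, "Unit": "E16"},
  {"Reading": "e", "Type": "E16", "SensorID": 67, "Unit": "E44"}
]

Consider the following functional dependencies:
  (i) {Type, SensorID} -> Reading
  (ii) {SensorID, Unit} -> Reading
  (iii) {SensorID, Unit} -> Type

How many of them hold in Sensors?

1

(i) {Type, SensorID} -> Reading: (Type=E16, SensorID=67): 3 rows → Reading takes values {h, e} — violation — fails.
(ii) {SensorID, Unit} -> Reading: (SensorID=67, Unit=E44): 3 rows → Reading takes values {h, e} — violation — fails.
(iii) {SensorID, Unit} -> Type: every LHS value maps to a single RHS value — holds.
1 of the 3 dependencies holds.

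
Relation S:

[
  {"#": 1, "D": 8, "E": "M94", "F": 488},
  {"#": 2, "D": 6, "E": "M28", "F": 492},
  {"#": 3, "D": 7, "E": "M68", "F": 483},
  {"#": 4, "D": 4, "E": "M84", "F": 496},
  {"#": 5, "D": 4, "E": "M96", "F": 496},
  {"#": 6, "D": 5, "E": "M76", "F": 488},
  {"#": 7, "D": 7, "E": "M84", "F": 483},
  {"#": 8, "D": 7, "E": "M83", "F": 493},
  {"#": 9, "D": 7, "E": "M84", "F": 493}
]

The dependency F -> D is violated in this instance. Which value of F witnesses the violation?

F=488: rows 1, 6 → D takes values {8, 5} — violation
F=492: row 2 → D = 6 ✓
F=483: rows 3, 7 → D = 7, 7 ✓
F=496: rows 4, 5 → D = 4, 4 ✓
F=493: rows 8, 9 → D = 7, 7 ✓
The only F value with inconsistent D is F=488.

488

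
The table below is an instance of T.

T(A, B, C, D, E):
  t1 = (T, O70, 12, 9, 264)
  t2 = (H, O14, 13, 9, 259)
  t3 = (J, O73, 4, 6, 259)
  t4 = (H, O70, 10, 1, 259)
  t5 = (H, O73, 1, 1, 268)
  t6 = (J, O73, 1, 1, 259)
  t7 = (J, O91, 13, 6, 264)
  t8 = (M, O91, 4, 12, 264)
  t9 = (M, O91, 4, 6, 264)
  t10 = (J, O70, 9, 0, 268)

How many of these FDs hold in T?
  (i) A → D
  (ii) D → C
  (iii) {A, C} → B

(i) A → D: A=H: rows 2, 4, 5 → D takes values {9, 1} — violation; A=J: rows 3, 6, 7, 10 → D takes values {6, 1, 0} — violation; A=M: rows 8, 9 → D takes values {12, 6} — violation — fails.
(ii) D → C: D=9: rows 1, 2 → C takes values {12, 13} — violation; D=6: rows 3, 7, 9 → C takes values {4, 13} — violation; D=1: rows 4, 5, 6 → C takes values {10, 1} — violation — fails.
(iii) {A, C} → B: every LHS value maps to a single RHS value — holds.
1 of the 3 dependencies holds.

1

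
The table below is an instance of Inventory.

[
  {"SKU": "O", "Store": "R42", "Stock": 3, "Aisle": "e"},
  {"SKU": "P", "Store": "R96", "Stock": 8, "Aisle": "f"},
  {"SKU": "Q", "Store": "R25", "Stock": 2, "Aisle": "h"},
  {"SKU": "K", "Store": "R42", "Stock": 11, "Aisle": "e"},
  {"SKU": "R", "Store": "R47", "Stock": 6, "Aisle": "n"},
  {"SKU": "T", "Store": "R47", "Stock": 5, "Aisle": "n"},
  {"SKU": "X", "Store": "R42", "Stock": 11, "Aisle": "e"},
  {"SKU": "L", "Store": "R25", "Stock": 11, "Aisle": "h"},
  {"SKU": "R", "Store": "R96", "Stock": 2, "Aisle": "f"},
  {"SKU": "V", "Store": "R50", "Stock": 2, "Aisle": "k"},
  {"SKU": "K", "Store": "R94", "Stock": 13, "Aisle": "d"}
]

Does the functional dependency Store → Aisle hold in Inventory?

Yes

Store=R42: 3 rows → Aisle = e, e, e ✓
Store=R96: 2 rows → Aisle = f, f ✓
Store=R25: 2 rows → Aisle = h, h ✓
Store=R47: 2 rows → Aisle = n, n ✓
Store=R50: 1 row → Aisle = k ✓
Store=R94: 1 row → Aisle = d ✓
Every Store value is associated with a single Aisle value, so Store → Aisle holds.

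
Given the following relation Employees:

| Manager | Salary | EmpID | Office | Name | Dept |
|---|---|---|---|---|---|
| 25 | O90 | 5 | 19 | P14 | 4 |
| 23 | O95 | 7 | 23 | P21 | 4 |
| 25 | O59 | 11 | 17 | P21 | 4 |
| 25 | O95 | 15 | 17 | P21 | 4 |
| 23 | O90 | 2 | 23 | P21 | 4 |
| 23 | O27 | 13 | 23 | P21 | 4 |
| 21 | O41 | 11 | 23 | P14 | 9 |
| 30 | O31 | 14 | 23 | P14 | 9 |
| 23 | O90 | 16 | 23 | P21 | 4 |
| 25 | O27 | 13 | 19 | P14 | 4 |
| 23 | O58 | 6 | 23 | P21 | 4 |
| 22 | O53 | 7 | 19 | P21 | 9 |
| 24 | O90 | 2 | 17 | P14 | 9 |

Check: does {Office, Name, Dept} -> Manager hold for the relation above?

No

(Office=19, Name=P14, Dept=4): 2 rows → Manager = 25, 25 ✓
(Office=23, Name=P21, Dept=4): 5 rows → Manager = 23, 23, 23, 23, 23 ✓
(Office=17, Name=P21, Dept=4): 2 rows → Manager = 25, 25 ✓
(Office=23, Name=P14, Dept=9): 2 rows → Manager takes values {21, 30} — violation
(Office=19, Name=P21, Dept=9): 1 row → Manager = 22 ✓
(Office=17, Name=P14, Dept=9): 1 row → Manager = 24 ✓
Two rows agree on {Office, Name, Dept} but differ on Manager, so {Office, Name, Dept} -> Manager does not hold.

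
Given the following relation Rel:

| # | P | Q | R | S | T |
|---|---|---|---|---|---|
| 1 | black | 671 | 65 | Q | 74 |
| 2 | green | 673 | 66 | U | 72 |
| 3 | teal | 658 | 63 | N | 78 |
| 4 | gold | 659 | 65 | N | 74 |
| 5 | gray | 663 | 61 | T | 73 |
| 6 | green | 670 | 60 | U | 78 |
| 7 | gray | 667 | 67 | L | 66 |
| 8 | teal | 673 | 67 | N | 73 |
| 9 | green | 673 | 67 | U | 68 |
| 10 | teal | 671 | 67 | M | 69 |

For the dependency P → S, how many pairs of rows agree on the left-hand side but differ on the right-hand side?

P=green: all 3 rows agree on S — 0 pairs.
P=teal: violating pairs (3,10), (8,10) — 2 pairs.
P=gray: violating pairs (5,7) — 1 pair.

3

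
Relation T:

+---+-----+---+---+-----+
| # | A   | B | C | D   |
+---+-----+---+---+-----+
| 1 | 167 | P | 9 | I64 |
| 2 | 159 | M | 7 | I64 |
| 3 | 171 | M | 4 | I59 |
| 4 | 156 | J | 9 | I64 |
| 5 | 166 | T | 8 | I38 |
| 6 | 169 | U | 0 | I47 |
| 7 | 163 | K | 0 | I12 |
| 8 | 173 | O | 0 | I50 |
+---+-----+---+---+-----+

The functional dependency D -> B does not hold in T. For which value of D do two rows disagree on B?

I64

D=I64: rows 1, 2, 4 → B takes values {P, M, J} — violation
D=I59: row 3 → B = M ✓
D=I38: row 5 → B = T ✓
D=I47: row 6 → B = U ✓
D=I12: row 7 → B = K ✓
D=I50: row 8 → B = O ✓
The only D value with inconsistent B is D=I64.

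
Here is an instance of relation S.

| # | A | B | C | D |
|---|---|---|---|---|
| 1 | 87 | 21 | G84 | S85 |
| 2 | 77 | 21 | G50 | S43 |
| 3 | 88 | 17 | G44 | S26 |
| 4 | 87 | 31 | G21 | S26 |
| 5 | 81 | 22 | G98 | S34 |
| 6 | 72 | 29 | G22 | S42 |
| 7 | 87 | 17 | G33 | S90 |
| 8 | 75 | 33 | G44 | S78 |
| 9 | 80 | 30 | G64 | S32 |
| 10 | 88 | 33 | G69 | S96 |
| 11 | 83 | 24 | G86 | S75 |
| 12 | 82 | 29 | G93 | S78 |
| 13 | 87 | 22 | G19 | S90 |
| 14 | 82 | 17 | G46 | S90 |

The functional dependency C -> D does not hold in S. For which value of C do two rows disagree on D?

G44

C=G84: row 1 → D = S85 ✓
C=G50: row 2 → D = S43 ✓
C=G44: rows 3, 8 → D takes values {S26, S78} — violation
C=G21: row 4 → D = S26 ✓
C=G98: row 5 → D = S34 ✓
C=G22: row 6 → D = S42 ✓
C=G33: row 7 → D = S90 ✓
C=G64: row 9 → D = S32 ✓
C=G69: row 10 → D = S96 ✓
C=G86: row 11 → D = S75 ✓
C=G93: row 12 → D = S78 ✓
C=G19: row 13 → D = S90 ✓
C=G46: row 14 → D = S90 ✓
The only C value with inconsistent D is C=G44.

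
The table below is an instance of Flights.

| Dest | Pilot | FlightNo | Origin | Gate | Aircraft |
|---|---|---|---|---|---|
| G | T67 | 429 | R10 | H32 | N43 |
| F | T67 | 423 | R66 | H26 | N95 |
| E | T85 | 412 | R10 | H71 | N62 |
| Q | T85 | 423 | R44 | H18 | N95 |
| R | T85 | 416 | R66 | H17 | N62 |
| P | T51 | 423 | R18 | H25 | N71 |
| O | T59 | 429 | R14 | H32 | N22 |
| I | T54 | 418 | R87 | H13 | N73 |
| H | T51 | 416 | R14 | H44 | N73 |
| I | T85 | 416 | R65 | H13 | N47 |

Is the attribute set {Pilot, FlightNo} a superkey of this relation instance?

No

Two distinct rows share (Pilot=T85, FlightNo=416), so {Pilot, FlightNo} does not determine every attribute — not a superkey.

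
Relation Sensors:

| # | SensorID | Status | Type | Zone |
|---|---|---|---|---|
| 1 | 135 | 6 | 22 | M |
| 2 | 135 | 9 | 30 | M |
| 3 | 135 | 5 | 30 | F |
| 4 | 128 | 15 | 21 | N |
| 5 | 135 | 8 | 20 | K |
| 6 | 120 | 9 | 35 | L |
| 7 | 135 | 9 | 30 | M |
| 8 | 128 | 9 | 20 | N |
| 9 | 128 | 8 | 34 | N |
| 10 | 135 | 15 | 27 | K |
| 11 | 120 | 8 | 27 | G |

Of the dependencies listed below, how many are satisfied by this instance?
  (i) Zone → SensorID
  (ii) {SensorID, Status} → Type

2

(i) Zone → SensorID: every LHS value maps to a single RHS value — holds.
(ii) {SensorID, Status} → Type: every LHS value maps to a single RHS value — holds.
2 of the 2 dependencies hold.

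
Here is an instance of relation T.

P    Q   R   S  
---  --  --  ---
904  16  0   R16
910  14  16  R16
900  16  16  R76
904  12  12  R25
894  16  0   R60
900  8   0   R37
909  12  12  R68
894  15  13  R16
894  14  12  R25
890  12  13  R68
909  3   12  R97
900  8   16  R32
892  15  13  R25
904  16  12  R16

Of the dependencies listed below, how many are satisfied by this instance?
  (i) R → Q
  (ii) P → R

0

(i) R → Q: R=0: 3 rows → Q takes values {16, 8} — violation; R=16: 3 rows → Q takes values {14, 16, 8} — violation; R=12: 5 rows → Q takes values {12, 14, 3, 16} — violation; R=13: 3 rows → Q takes values {15, 12} — violation — fails.
(ii) P → R: P=904: 3 rows → R takes values {0, 12} — violation; P=900: 3 rows → R takes values {16, 0} — violation; P=894: 3 rows → R takes values {0, 13, 12} — violation — fails.
None of the 2 dependencies hold.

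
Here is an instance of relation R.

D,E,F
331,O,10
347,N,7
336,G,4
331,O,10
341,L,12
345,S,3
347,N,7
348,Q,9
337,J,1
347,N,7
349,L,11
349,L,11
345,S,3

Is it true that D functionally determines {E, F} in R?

D=331: 2 rows → {E,F} = (O, 10), (O, 10) ✓
D=347: 3 rows → {E,F} = (N, 7), (N, 7), (N, 7) ✓
D=336: 1 row → {E,F} = (G, 4) ✓
D=341: 1 row → {E,F} = (L, 12) ✓
D=345: 2 rows → {E,F} = (S, 3), (S, 3) ✓
D=348: 1 row → {E,F} = (Q, 9) ✓
D=337: 1 row → {E,F} = (J, 1) ✓
D=349: 2 rows → {E,F} = (L, 11), (L, 11) ✓
Every D value is associated with a single {E, F} value, so D -> {E, F} holds.

Yes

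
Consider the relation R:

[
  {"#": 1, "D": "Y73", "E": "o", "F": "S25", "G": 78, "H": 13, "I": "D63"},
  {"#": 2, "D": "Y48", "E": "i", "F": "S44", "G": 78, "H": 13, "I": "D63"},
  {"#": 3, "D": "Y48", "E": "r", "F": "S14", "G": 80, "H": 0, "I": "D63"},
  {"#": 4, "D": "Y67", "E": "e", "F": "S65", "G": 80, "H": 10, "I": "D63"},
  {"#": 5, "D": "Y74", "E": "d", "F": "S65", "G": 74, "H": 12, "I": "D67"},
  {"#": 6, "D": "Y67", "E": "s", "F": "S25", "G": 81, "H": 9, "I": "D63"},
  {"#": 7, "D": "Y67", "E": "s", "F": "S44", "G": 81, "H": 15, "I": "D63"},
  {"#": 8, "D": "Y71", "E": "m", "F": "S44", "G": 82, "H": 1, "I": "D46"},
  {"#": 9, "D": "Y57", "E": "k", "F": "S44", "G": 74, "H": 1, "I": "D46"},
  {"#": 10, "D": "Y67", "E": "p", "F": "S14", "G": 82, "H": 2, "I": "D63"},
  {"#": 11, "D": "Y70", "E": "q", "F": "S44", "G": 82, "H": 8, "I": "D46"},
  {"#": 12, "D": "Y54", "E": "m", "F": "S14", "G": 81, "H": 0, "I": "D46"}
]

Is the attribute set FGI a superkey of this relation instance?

Rows 8 and 11 have the same FGI value (F=S44, G=82, I=D46) but are distinct tuples, so FGI does not determine every attribute — not a superkey.

No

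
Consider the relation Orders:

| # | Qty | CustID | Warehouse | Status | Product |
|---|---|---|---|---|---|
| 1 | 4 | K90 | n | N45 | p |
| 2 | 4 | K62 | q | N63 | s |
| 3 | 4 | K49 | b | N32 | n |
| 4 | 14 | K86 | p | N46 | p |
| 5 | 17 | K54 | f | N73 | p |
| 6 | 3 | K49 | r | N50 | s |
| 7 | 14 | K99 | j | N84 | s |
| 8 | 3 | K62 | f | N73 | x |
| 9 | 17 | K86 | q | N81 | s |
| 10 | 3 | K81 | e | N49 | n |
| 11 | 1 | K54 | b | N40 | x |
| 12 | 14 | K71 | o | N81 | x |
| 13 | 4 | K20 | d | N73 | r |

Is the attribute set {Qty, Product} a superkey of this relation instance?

All 13 rows have distinct {Qty, Product} values, so {Qty, Product} → (all attributes) holds and {Qty, Product} is a superkey.

Yes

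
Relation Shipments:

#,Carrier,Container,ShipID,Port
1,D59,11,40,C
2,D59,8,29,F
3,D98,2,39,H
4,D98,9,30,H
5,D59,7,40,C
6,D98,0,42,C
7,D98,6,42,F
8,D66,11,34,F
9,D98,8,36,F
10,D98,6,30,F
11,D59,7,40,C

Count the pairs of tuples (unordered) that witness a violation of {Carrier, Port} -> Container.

5

(Carrier=D59, Port=C): violating pairs (1,5), (1,11) — 2 pairs.
(Carrier=D98, Port=H): violating pairs (3,4) — 1 pair.
(Carrier=D98, Port=F): violating pairs (7,9), (9,10) — 2 pairs.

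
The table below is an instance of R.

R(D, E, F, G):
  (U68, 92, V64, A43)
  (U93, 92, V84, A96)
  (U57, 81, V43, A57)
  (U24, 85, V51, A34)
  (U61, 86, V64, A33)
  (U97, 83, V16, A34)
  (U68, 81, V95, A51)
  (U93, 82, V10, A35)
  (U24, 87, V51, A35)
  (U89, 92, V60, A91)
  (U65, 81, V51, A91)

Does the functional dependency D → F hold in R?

No

D=U68: 2 rows → F takes values {V64, V95} — violation
D=U93: 2 rows → F takes values {V84, V10} — violation
D=U57: 1 row → F = V43 ✓
D=U24: 2 rows → F = V51, V51 ✓
D=U61: 1 row → F = V64 ✓
D=U97: 1 row → F = V16 ✓
D=U89: 1 row → F = V60 ✓
D=U65: 1 row → F = V51 ✓
Two rows agree on D but differ on F, so D → F does not hold.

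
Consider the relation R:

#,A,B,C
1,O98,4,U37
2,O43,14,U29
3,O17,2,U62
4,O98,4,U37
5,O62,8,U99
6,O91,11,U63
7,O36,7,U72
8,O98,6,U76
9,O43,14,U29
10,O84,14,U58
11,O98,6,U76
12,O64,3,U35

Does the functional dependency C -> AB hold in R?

C=U37: rows 1, 4 → {A,B} = (O98, 4), (O98, 4) ✓
C=U29: rows 2, 9 → {A,B} = (O43, 14), (O43, 14) ✓
C=U62: row 3 → {A,B} = (O17, 2) ✓
C=U99: row 5 → {A,B} = (O62, 8) ✓
C=U63: row 6 → {A,B} = (O91, 11) ✓
C=U72: row 7 → {A,B} = (O36, 7) ✓
C=U76: rows 8, 11 → {A,B} = (O98, 6), (O98, 6) ✓
C=U58: row 10 → {A,B} = (O84, 14) ✓
C=U35: row 12 → {A,B} = (O64, 3) ✓
Every C value is associated with a single AB value, so C -> AB holds.

Yes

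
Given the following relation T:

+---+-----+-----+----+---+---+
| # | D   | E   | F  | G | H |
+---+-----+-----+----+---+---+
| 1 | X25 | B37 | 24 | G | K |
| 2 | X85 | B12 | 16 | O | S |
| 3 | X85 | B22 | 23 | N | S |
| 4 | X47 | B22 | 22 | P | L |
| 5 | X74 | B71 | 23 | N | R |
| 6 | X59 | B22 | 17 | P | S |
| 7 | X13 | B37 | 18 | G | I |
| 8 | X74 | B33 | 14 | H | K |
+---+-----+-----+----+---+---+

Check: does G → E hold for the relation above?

G=G: rows 1, 7 → E = B37, B37 ✓
G=O: row 2 → E = B12 ✓
G=N: rows 3, 5 → E takes values {B22, B71} — violation
G=P: rows 4, 6 → E = B22, B22 ✓
G=H: row 8 → E = B33 ✓
Two rows agree on G but differ on E, so G → E does not hold.

No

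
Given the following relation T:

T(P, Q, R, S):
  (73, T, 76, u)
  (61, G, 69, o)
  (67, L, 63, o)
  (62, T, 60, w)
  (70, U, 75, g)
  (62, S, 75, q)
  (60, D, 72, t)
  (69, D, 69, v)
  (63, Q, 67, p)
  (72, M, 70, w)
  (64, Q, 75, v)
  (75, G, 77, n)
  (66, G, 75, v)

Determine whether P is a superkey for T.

Two distinct rows share P=62, so P does not determine every attribute — not a superkey.

No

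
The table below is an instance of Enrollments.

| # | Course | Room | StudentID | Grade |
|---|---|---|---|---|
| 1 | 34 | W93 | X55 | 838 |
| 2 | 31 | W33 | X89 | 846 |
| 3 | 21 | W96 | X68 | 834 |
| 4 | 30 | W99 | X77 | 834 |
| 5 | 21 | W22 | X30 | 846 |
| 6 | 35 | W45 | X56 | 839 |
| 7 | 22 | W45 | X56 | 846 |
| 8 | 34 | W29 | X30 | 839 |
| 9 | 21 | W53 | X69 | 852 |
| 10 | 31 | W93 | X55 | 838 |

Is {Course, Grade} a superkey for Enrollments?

Yes

All 10 rows have distinct {Course, Grade} values, so {Course, Grade} → (all attributes) holds and {Course, Grade} is a superkey.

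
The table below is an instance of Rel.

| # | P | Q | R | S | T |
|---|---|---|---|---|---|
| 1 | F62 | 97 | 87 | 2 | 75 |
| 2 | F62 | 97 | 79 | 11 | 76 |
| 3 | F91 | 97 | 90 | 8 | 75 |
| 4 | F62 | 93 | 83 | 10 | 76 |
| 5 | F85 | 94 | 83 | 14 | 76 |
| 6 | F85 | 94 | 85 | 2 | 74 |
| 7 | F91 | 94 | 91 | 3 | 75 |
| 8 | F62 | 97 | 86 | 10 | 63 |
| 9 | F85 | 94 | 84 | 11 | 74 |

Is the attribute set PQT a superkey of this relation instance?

Rows 6 and 9 have the same PQT value (P=F85, Q=94, T=74) but are distinct tuples, so PQT does not determine every attribute — not a superkey.

No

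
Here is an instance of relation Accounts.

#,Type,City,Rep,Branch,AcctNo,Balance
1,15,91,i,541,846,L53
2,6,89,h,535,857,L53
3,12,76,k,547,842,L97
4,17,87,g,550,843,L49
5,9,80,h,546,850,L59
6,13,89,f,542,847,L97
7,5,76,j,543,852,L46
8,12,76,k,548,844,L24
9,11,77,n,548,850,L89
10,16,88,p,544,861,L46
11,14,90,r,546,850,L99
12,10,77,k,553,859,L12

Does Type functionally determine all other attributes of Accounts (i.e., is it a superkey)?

No

Rows 3 and 8 have the same Type value Type=12 but are distinct tuples, so Type does not determine every attribute — not a superkey.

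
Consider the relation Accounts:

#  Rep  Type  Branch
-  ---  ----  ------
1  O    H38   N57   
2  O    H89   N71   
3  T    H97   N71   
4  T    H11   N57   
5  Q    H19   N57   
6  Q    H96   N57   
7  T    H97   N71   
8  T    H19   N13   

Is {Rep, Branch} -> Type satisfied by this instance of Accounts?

No

(Rep=O, Branch=N57): row 1 → Type = H38 ✓
(Rep=O, Branch=N71): row 2 → Type = H89 ✓
(Rep=T, Branch=N71): rows 3, 7 → Type = H97, H97 ✓
(Rep=T, Branch=N57): row 4 → Type = H11 ✓
(Rep=Q, Branch=N57): rows 5, 6 → Type takes values {H19, H96} — violation
(Rep=T, Branch=N13): row 8 → Type = H19 ✓
Two rows agree on {Rep, Branch} but differ on Type, so {Rep, Branch} -> Type does not hold.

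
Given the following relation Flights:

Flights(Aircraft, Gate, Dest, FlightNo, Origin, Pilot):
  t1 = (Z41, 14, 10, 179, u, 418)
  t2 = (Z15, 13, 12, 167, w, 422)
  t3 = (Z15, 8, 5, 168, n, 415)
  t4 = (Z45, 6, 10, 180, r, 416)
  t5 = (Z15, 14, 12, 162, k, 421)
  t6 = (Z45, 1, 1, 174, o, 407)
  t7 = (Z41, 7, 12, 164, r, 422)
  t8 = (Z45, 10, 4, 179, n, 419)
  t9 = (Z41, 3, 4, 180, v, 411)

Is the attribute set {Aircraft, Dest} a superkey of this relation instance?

No

Rows 2 and 5 have the same {Aircraft, Dest} value (Aircraft=Z15, Dest=12) but are distinct tuples, so {Aircraft, Dest} does not determine every attribute — not a superkey.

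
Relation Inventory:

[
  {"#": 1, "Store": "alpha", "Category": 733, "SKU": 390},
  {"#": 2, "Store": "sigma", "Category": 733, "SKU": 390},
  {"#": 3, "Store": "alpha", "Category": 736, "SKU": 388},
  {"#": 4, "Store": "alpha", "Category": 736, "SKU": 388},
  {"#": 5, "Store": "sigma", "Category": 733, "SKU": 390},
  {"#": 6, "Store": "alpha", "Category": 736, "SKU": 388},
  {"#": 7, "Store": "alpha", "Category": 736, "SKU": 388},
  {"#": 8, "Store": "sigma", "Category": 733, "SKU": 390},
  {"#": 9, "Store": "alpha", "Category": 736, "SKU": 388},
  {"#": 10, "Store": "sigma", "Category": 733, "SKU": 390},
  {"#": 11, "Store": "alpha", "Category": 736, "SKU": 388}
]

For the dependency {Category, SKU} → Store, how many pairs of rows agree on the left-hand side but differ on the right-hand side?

4

(Category=733, SKU=390): violating pairs (1,2), (1,5), (1,8), (1,10) — 4 pairs.
(Category=736, SKU=388): all 6 rows agree on Store — 0 pairs.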